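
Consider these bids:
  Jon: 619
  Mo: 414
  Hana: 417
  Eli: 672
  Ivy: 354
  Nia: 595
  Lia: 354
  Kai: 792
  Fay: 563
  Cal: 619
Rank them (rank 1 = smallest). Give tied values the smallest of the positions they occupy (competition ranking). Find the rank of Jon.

7

Sorted (ascending): 354, 354, 414, 417, 563, 595, 619, 619, 672, 792
The 2 values of 354 occupy positions 1–2 → each gets rank 1.
The 2 values of 619 occupy positions 7–8 → each gets rank 7.
Jon has value 619 → rank 7.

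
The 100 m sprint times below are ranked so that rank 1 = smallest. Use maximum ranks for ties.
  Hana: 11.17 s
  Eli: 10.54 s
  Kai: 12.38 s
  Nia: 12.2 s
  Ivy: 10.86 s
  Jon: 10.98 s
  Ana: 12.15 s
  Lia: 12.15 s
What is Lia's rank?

6

Sorted (ascending): 10.54, 10.86, 10.98, 11.17, 12.15, 12.15, 12.2, 12.38
The 2 values of 12.15 occupy positions 5–6 → each gets rank 6.
Lia has value 12.15 s → rank 6.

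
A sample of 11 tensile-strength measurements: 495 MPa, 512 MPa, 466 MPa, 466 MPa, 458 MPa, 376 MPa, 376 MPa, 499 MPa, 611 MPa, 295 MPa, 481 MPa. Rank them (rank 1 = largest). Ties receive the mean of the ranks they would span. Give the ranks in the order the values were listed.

4, 2, 6.5, 6.5, 8, 9.5, 9.5, 3, 1, 11, 5

Sorted (descending): 611, 512, 499, 495, 481, 466, 466, 458, 376, 376, 295
The 2 values of 466 occupy positions 6–7 → average rank (6+7)/2 = 6.5.
The 2 values of 376 occupy positions 9–10 → average rank (9+10)/2 = 9.5.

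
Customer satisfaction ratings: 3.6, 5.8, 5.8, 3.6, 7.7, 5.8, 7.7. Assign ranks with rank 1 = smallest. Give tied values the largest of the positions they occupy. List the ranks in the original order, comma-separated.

Sorted (ascending): 3.6, 3.6, 5.8, 5.8, 5.8, 7.7, 7.7
The 2 values of 3.6 occupy positions 1–2 → each gets rank 2.
The 3 values of 5.8 occupy positions 3–5 → each gets rank 5.
The 2 values of 7.7 occupy positions 6–7 → each gets rank 7.

2, 5, 5, 2, 7, 5, 7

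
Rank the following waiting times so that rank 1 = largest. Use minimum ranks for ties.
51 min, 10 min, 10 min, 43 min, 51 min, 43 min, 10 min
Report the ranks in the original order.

1, 5, 5, 3, 1, 3, 5

Sorted (descending): 51, 51, 43, 43, 10, 10, 10
The 2 values of 51 occupy positions 1–2 → each gets rank 1.
The 2 values of 43 occupy positions 3–4 → each gets rank 3.
The 3 values of 10 occupy positions 5–7 → each gets rank 5.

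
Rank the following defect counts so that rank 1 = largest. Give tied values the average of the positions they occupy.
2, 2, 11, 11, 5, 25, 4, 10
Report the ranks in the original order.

Sorted (descending): 25, 11, 11, 10, 5, 4, 2, 2
The 2 values of 11 occupy positions 2–3 → average rank (2+3)/2 = 2.5.
The 2 values of 2 occupy positions 7–8 → average rank (7+8)/2 = 7.5.

7.5, 7.5, 2.5, 2.5, 5, 1, 6, 4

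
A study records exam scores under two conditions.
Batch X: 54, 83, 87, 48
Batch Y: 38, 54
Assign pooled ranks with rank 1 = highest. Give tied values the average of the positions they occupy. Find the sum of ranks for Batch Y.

9.5

Sorted (descending): 87, 83, 54, 54, 48, 38
The 2 values of 54 occupy positions 3–4 → average rank (3+4)/2 = 3.5.
Batch Y values → pooled ranks: 38→6, 54→3.5
Rank sum = 6 + 3.5 = 9.5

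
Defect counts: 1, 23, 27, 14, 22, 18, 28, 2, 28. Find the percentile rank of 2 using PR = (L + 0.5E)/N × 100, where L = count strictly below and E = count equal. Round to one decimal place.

N = 9.
Strictly below 2: 1. Equal to 2: 1.
PR = (1 + 0.5·1)/9 × 100 = 16.7

16.7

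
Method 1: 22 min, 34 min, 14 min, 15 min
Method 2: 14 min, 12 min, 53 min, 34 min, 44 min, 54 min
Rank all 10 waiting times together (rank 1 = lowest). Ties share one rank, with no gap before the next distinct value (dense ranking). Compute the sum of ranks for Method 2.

29

Sorted (ascending): 12, 14, 14, 15, 22, 34, 34, 44, 53, 54
The 2 values of 14 share dense rank 2.
The 2 values of 34 share dense rank 5.
Remaining distinct values take the next consecutive integers.
Method 2 values → pooled ranks: 14→2, 12→1, 53→7, 34→5, 44→6, 54→8
Rank sum = 2 + 1 + 7 + 5 + 6 + 8 = 29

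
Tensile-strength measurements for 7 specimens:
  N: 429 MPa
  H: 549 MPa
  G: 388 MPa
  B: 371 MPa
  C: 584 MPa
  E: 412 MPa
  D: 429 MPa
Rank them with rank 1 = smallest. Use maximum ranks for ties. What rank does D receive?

Sorted (ascending): 371, 388, 412, 429, 429, 549, 584
The 2 values of 429 occupy positions 4–5 → each gets rank 5.
D has value 429 MPa → rank 5.

5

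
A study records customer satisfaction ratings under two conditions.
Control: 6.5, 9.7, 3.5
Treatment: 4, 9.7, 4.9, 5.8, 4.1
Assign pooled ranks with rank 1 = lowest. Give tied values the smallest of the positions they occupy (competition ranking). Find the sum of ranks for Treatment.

Sorted (ascending): 3.5, 4, 4.1, 4.9, 5.8, 6.5, 9.7, 9.7
The 2 values of 9.7 occupy positions 7–8 → each gets rank 7.
Treatment values → pooled ranks: 4→2, 9.7→7, 4.9→4, 5.8→5, 4.1→3
Rank sum = 2 + 7 + 4 + 5 + 3 = 21

21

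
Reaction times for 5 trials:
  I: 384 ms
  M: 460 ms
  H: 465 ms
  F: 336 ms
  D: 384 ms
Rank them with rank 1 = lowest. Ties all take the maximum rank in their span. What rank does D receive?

Sorted (ascending): 336, 384, 384, 460, 465
The 2 values of 384 occupy positions 2–3 → each gets rank 3.
D has value 384 ms → rank 3.

3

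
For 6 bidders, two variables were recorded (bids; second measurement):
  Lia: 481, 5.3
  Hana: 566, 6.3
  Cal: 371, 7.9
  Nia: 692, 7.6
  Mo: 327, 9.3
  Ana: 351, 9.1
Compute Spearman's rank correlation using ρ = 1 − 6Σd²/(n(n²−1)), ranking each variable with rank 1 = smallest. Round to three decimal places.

Ranks of variable 1: 4, 5, 3, 6, 1, 2
Ranks of variable 2: 1, 2, 4, 3, 6, 5
d = r₁ − r₂: 3, 3, -1, 3, -5, -3
d²: 9, 9, 1, 9, 25, 9; Σd² = 62
ρ = 1 − 6·62/(6·35) = 1 − 372/210 = -0.771

-0.771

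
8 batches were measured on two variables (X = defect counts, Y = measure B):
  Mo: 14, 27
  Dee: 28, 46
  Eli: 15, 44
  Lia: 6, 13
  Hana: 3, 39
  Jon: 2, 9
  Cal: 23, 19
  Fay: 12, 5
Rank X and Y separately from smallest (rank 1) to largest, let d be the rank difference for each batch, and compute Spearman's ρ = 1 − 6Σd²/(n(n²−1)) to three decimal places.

Ranks of variable 1: 5, 8, 6, 3, 2, 1, 7, 4
Ranks of variable 2: 5, 8, 7, 3, 6, 2, 4, 1
d = r₁ − r₂: 0, 0, -1, 0, -4, -1, 3, 3
d²: 0, 0, 1, 0, 16, 1, 9, 9; Σd² = 36
ρ = 1 − 6·36/(8·63) = 1 − 216/504 = 0.571

0.571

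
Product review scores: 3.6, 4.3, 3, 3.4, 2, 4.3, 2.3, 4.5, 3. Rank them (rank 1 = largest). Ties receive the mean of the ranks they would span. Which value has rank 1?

Sorted (descending): 4.5, 4.3, 4.3, 3.6, 3.4, 3, 3, 2.3, 2
The 2 values of 4.3 occupy positions 2–3 → average rank (2+3)/2 = 2.5.
The 2 values of 3 occupy positions 6–7 → average rank (6+7)/2 = 6.5.
Rank 1 → value 4.5.

4.5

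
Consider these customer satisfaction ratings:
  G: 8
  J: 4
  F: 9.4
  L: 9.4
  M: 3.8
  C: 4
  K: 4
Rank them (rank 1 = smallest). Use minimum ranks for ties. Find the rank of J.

Sorted (ascending): 3.8, 4, 4, 4, 8, 9.4, 9.4
The 3 values of 4 occupy positions 2–4 → each gets rank 2.
The 2 values of 9.4 occupy positions 6–7 → each gets rank 6.
J has value 4 → rank 2.

2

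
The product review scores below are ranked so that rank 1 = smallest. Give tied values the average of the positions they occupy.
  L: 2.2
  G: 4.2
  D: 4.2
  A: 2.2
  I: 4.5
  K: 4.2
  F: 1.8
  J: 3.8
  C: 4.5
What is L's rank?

Sorted (ascending): 1.8, 2.2, 2.2, 3.8, 4.2, 4.2, 4.2, 4.5, 4.5
The 2 values of 2.2 occupy positions 2–3 → average rank (2+3)/2 = 2.5.
The 3 values of 4.2 occupy positions 5–7 → average rank 6.
The 2 values of 4.5 occupy positions 8–9 → average rank (8+9)/2 = 8.5.
L has value 2.2 → rank 2.5.

2.5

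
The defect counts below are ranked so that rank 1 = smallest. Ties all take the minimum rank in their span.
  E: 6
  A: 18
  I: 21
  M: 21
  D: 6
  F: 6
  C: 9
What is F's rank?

Sorted (ascending): 6, 6, 6, 9, 18, 21, 21
The 3 values of 6 occupy positions 1–3 → each gets rank 1.
The 2 values of 21 occupy positions 6–7 → each gets rank 6.
F has value 6 → rank 1.

1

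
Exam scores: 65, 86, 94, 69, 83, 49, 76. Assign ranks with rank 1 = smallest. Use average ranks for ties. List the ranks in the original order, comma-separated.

2, 6, 7, 3, 5, 1, 4

Sorted (ascending): 49, 65, 69, 76, 83, 86, 94
No ties — each value takes its position as its rank.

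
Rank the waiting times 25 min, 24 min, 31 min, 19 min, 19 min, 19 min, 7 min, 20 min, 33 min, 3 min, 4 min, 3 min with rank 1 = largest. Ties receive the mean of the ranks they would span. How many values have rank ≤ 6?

5

Sorted (descending): 33, 31, 25, 24, 20, 19, 19, 19, 7, 4, 3, 3
The 3 values of 19 occupy positions 6–8 → average rank 7.
The 2 values of 3 occupy positions 11–12 → average rank (11+12)/2 = 11.5.
Ranks ≤ 6: {1, 2, 3, 4, 5} → 5 values.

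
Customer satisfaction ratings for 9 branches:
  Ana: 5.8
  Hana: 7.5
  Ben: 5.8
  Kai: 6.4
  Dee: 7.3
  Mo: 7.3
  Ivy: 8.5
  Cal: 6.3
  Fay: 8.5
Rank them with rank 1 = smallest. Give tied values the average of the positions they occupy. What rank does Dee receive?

Sorted (ascending): 5.8, 5.8, 6.3, 6.4, 7.3, 7.3, 7.5, 8.5, 8.5
The 2 values of 5.8 occupy positions 1–2 → average rank (1+2)/2 = 1.5.
The 2 values of 7.3 occupy positions 5–6 → average rank (5+6)/2 = 5.5.
The 2 values of 8.5 occupy positions 8–9 → average rank (8+9)/2 = 8.5.
Dee has value 7.3 → rank 5.5.

5.5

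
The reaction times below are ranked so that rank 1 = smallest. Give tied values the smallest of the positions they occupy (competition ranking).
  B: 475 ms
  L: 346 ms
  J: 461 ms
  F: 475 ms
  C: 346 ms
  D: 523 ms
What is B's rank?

4

Sorted (ascending): 346, 346, 461, 475, 475, 523
The 2 values of 346 occupy positions 1–2 → each gets rank 1.
The 2 values of 475 occupy positions 4–5 → each gets rank 4.
B has value 475 ms → rank 4.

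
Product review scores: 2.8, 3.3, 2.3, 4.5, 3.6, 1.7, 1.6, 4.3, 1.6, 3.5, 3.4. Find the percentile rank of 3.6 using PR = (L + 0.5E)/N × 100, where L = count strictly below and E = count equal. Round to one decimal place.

N = 11.
Strictly below 3.6: 8. Equal to 3.6: 1.
PR = (8 + 0.5·1)/11 × 100 = 77.3

77.3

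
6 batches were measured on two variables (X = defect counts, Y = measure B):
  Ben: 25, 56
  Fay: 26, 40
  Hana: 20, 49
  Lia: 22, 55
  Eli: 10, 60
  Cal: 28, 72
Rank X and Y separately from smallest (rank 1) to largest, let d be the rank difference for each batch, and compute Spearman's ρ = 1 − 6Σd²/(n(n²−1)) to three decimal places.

0.086

Ranks of variable 1: 4, 5, 2, 3, 1, 6
Ranks of variable 2: 4, 1, 2, 3, 5, 6
d = r₁ − r₂: 0, 4, 0, 0, -4, 0
d²: 0, 16, 0, 0, 16, 0; Σd² = 32
ρ = 1 − 6·32/(6·35) = 1 − 192/210 = 0.086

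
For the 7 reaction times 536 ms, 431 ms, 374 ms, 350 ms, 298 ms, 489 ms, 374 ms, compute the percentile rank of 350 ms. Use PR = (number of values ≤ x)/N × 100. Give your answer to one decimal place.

28.6

N = 7.
Strictly below 350: 1. Equal to 350: 1.
PR = 2/7 × 100 = 28.6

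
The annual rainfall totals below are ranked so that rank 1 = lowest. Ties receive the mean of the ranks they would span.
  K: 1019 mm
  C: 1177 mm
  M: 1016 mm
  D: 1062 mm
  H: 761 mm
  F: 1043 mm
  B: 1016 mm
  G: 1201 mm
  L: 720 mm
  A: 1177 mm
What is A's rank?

8.5

Sorted (ascending): 720, 761, 1016, 1016, 1019, 1043, 1062, 1177, 1177, 1201
The 2 values of 1016 occupy positions 3–4 → average rank (3+4)/2 = 3.5.
The 2 values of 1177 occupy positions 8–9 → average rank (8+9)/2 = 8.5.
A has value 1177 mm → rank 8.5.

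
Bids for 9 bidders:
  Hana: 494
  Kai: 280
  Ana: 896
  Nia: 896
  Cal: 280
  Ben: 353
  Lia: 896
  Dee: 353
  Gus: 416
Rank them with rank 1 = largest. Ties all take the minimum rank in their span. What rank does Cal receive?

Sorted (descending): 896, 896, 896, 494, 416, 353, 353, 280, 280
The 3 values of 896 occupy positions 1–3 → each gets rank 1.
The 2 values of 353 occupy positions 6–7 → each gets rank 6.
The 2 values of 280 occupy positions 8–9 → each gets rank 8.
Cal has value 280 → rank 8.

8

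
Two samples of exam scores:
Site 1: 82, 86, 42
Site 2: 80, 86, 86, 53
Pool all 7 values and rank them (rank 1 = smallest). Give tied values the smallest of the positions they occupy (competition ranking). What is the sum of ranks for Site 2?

Sorted (ascending): 42, 53, 80, 82, 86, 86, 86
The 3 values of 86 occupy positions 5–7 → each gets rank 5.
Site 2 values → pooled ranks: 80→3, 86→5, 86→5, 53→2
Rank sum = 3 + 5 + 5 + 2 = 15

15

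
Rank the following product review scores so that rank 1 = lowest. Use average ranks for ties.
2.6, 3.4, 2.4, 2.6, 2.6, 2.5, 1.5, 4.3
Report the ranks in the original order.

5, 7, 2, 5, 5, 3, 1, 8

Sorted (ascending): 1.5, 2.4, 2.5, 2.6, 2.6, 2.6, 3.4, 4.3
The 3 values of 2.6 occupy positions 4–6 → average rank 5.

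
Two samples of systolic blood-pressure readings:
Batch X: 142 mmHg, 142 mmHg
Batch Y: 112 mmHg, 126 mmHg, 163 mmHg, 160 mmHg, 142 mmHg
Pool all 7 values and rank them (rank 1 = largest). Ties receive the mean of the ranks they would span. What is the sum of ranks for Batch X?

Sorted (descending): 163, 160, 142, 142, 142, 126, 112
The 3 values of 142 occupy positions 3–5 → average rank 4.
Batch X values → pooled ranks: 142→4, 142→4
Rank sum = 4 + 4 = 8

8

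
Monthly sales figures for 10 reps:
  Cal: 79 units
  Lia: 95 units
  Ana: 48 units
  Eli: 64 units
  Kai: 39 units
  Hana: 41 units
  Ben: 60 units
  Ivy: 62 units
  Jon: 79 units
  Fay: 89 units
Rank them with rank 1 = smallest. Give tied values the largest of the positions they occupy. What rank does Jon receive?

8

Sorted (ascending): 39, 41, 48, 60, 62, 64, 79, 79, 89, 95
The 2 values of 79 occupy positions 7–8 → each gets rank 8.
Jon has value 79 units → rank 8.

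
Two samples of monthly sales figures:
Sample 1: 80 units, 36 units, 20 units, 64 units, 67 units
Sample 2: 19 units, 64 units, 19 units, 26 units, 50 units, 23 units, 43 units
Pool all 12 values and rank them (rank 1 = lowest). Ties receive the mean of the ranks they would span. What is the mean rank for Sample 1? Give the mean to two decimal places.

Sorted (ascending): 19, 19, 20, 23, 26, 36, 43, 50, 64, 64, 67, 80
The 2 values of 19 occupy positions 1–2 → average rank (1+2)/2 = 1.5.
The 2 values of 64 occupy positions 9–10 → average rank (9+10)/2 = 9.5.
Sample 1 values → pooled ranks: 80→12, 36→6, 20→3, 64→9.5, 67→11
Mean rank = (12 + 6 + 3 + 9.5 + 11) / 5 = 8.30

8.30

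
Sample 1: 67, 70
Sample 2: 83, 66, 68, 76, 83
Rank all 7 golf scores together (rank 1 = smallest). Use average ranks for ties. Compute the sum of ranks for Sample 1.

6

Sorted (ascending): 66, 67, 68, 70, 76, 83, 83
The 2 values of 83 occupy positions 6–7 → average rank (6+7)/2 = 6.5.
Sample 1 values → pooled ranks: 67→2, 70→4
Rank sum = 2 + 4 = 6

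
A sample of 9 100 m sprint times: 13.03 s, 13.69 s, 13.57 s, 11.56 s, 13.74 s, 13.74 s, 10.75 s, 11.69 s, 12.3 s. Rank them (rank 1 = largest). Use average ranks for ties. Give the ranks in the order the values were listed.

Sorted (descending): 13.74, 13.74, 13.69, 13.57, 13.03, 12.3, 11.69, 11.56, 10.75
The 2 values of 13.74 occupy positions 1–2 → average rank (1+2)/2 = 1.5.

5, 3, 4, 8, 1.5, 1.5, 9, 7, 6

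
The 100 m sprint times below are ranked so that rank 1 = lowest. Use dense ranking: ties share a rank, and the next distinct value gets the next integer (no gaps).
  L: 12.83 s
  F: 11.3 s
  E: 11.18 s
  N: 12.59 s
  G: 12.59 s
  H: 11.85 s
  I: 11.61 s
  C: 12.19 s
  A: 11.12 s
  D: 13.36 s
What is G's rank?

7

Sorted (ascending): 11.12, 11.18, 11.3, 11.61, 11.85, 12.19, 12.59, 12.59, 12.83, 13.36
The 2 values of 12.59 share dense rank 7.
Remaining distinct values take the next consecutive integers.
G has value 12.59 s → rank 7.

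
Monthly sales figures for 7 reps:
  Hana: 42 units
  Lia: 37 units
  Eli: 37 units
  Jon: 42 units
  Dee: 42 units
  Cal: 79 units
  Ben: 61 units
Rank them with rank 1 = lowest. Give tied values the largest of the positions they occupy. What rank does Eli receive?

2

Sorted (ascending): 37, 37, 42, 42, 42, 61, 79
The 2 values of 37 occupy positions 1–2 → each gets rank 2.
The 3 values of 42 occupy positions 3–5 → each gets rank 5.
Eli has value 37 units → rank 2.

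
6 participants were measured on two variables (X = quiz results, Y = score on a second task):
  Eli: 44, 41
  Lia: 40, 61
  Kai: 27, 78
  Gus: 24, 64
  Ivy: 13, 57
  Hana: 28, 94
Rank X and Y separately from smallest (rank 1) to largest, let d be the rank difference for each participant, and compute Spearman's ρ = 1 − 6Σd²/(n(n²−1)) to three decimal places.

-0.200

Ranks of variable 1: 6, 5, 3, 2, 1, 4
Ranks of variable 2: 1, 3, 5, 4, 2, 6
d = r₁ − r₂: 5, 2, -2, -2, -1, -2
d²: 25, 4, 4, 4, 1, 4; Σd² = 42
ρ = 1 − 6·42/(6·35) = 1 − 252/210 = -0.200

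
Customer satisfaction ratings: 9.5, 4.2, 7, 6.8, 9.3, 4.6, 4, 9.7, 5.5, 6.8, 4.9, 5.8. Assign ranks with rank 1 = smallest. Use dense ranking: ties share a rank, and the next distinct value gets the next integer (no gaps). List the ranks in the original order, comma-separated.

10, 2, 8, 7, 9, 3, 1, 11, 5, 7, 4, 6

Sorted (ascending): 4, 4.2, 4.6, 4.9, 5.5, 5.8, 6.8, 6.8, 7, 9.3, 9.5, 9.7
The 2 values of 6.8 share dense rank 7.
Remaining distinct values take the next consecutive integers.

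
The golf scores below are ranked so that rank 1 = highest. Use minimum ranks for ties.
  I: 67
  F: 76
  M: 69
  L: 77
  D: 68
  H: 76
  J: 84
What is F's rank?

3

Sorted (descending): 84, 77, 76, 76, 69, 68, 67
The 2 values of 76 occupy positions 3–4 → each gets rank 3.
F has value 76 → rank 3.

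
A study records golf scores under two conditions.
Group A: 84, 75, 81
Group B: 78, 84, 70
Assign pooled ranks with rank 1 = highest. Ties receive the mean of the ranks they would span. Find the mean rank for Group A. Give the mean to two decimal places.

3.17

Sorted (descending): 84, 84, 81, 78, 75, 70
The 2 values of 84 occupy positions 1–2 → average rank (1+2)/2 = 1.5.
Group A values → pooled ranks: 84→1.5, 75→5, 81→3
Mean rank = (1.5 + 5 + 3) / 3 = 3.17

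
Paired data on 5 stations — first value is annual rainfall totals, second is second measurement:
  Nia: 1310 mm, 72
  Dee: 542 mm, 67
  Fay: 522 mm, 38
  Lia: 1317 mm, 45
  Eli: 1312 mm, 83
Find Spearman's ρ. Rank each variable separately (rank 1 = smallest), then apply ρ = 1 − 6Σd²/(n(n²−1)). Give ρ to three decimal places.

0.400

Ranks of variable 1: 3, 2, 1, 5, 4
Ranks of variable 2: 4, 3, 1, 2, 5
d = r₁ − r₂: -1, -1, 0, 3, -1
d²: 1, 1, 0, 9, 1; Σd² = 12
ρ = 1 − 6·12/(5·24) = 1 − 72/120 = 0.400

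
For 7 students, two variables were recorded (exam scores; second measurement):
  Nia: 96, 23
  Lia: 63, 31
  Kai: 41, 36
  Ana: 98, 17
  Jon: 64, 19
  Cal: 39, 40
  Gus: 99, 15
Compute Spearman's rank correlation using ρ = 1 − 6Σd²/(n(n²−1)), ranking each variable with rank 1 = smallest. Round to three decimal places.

Ranks of variable 1: 5, 3, 2, 6, 4, 1, 7
Ranks of variable 2: 4, 5, 6, 2, 3, 7, 1
d = r₁ − r₂: 1, -2, -4, 4, 1, -6, 6
d²: 1, 4, 16, 16, 1, 36, 36; Σd² = 110
ρ = 1 − 6·110/(7·48) = 1 − 660/336 = -0.964

-0.964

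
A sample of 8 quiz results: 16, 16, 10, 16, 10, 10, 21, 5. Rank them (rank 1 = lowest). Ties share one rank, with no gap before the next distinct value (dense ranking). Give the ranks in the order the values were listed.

Sorted (ascending): 5, 10, 10, 10, 16, 16, 16, 21
The 3 values of 10 share dense rank 2.
The 3 values of 16 share dense rank 3.
Remaining distinct values take the next consecutive integers.

3, 3, 2, 3, 2, 2, 4, 1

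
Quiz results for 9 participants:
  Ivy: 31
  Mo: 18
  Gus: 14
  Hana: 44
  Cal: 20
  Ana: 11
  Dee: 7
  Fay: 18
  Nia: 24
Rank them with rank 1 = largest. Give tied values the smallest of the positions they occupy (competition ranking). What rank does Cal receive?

Sorted (descending): 44, 31, 24, 20, 18, 18, 14, 11, 7
The 2 values of 18 occupy positions 5–6 → each gets rank 5.
Cal has value 20 → rank 4.

4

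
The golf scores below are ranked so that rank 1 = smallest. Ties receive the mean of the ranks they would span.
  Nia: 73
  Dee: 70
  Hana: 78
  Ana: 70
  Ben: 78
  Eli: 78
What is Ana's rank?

Sorted (ascending): 70, 70, 73, 78, 78, 78
The 2 values of 70 occupy positions 1–2 → average rank (1+2)/2 = 1.5.
The 3 values of 78 occupy positions 4–6 → average rank 5.
Ana has value 70 → rank 1.5.

1.5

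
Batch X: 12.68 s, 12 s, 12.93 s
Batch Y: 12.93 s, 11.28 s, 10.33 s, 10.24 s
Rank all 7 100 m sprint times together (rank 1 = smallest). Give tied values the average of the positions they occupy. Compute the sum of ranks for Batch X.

Sorted (ascending): 10.24, 10.33, 11.28, 12, 12.68, 12.93, 12.93
The 2 values of 12.93 occupy positions 6–7 → average rank (6+7)/2 = 6.5.
Batch X values → pooled ranks: 12.68→5, 12→4, 12.93→6.5
Rank sum = 5 + 4 + 6.5 = 15.5

15.5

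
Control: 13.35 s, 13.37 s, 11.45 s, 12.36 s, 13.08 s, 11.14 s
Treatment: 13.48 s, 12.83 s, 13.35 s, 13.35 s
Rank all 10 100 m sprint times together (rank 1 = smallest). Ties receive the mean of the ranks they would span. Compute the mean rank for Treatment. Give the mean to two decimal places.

7.00

Sorted (ascending): 11.14, 11.45, 12.36, 12.83, 13.08, 13.35, 13.35, 13.35, 13.37, 13.48
The 3 values of 13.35 occupy positions 6–8 → average rank 7.
Treatment values → pooled ranks: 13.48→10, 12.83→4, 13.35→7, 13.35→7
Mean rank = (10 + 4 + 7 + 7) / 4 = 7.00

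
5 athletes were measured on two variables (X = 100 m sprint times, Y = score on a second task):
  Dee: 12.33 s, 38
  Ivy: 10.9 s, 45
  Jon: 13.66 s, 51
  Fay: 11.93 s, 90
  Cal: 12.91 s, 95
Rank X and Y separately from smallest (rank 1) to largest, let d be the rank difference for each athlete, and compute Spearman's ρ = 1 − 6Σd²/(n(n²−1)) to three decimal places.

Ranks of variable 1: 3, 1, 5, 2, 4
Ranks of variable 2: 1, 2, 3, 4, 5
d = r₁ − r₂: 2, -1, 2, -2, -1
d²: 4, 1, 4, 4, 1; Σd² = 14
ρ = 1 − 6·14/(5·24) = 1 − 84/120 = 0.300

0.300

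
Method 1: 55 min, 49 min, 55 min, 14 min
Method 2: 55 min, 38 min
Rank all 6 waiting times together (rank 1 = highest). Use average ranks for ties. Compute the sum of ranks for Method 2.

7

Sorted (descending): 55, 55, 55, 49, 38, 14
The 3 values of 55 occupy positions 1–3 → average rank 2.
Method 2 values → pooled ranks: 55→2, 38→5
Rank sum = 2 + 5 = 7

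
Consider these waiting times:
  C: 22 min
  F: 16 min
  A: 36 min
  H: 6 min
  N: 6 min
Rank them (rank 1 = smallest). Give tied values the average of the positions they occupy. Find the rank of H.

Sorted (ascending): 6, 6, 16, 22, 36
The 2 values of 6 occupy positions 1–2 → average rank (1+2)/2 = 1.5.
H has value 6 min → rank 1.5.

1.5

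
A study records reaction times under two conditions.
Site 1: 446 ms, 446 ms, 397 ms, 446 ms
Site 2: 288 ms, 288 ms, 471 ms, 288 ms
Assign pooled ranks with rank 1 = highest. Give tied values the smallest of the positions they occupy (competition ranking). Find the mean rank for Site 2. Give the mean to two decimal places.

4.75

Sorted (descending): 471, 446, 446, 446, 397, 288, 288, 288
The 3 values of 446 occupy positions 2–4 → each gets rank 2.
The 3 values of 288 occupy positions 6–8 → each gets rank 6.
Site 2 values → pooled ranks: 288→6, 288→6, 471→1, 288→6
Mean rank = (6 + 6 + 1 + 6) / 4 = 4.75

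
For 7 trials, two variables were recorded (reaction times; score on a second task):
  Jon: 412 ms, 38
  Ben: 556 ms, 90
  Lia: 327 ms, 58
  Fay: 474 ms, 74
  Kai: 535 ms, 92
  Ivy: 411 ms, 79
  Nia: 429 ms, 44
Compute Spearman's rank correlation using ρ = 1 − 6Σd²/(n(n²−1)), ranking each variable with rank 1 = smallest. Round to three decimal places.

Ranks of variable 1: 3, 7, 1, 5, 6, 2, 4
Ranks of variable 2: 1, 6, 3, 4, 7, 5, 2
d = r₁ − r₂: 2, 1, -2, 1, -1, -3, 2
d²: 4, 1, 4, 1, 1, 9, 4; Σd² = 24
ρ = 1 − 6·24/(7·48) = 1 − 144/336 = 0.571

0.571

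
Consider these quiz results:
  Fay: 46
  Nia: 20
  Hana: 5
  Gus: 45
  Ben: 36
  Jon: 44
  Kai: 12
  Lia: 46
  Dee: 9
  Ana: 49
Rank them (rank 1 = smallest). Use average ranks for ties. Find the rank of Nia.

4

Sorted (ascending): 5, 9, 12, 20, 36, 44, 45, 46, 46, 49
The 2 values of 46 occupy positions 8–9 → average rank (8+9)/2 = 8.5.
Nia has value 20 → rank 4.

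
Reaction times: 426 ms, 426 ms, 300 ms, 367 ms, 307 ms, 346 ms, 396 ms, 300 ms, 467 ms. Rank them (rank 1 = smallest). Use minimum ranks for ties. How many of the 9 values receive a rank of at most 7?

Sorted (ascending): 300, 300, 307, 346, 367, 396, 426, 426, 467
The 2 values of 300 occupy positions 1–2 → each gets rank 1.
The 2 values of 426 occupy positions 7–8 → each gets rank 7.
Ranks ≤ 7: {1, 1, 3, 4, 5, 6, 7, 7} → 8 values.

8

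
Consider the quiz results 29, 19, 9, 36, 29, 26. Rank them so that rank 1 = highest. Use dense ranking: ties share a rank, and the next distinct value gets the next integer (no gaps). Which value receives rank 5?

9

Sorted (descending): 36, 29, 29, 26, 19, 9
The 2 values of 29 share dense rank 2.
Remaining distinct values take the next consecutive integers.
Rank 5 → value 9.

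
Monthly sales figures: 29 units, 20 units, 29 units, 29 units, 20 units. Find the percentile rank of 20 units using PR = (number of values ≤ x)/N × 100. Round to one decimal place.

40.0

N = 5.
Strictly below 20: 0. Equal to 20: 2.
PR = 2/5 × 100 = 40.0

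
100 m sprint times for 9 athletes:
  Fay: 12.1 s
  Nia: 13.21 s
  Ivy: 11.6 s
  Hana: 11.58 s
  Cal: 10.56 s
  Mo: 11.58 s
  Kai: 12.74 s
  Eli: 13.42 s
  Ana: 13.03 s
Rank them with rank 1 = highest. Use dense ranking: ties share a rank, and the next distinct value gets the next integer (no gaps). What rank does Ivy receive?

6

Sorted (descending): 13.42, 13.21, 13.03, 12.74, 12.1, 11.6, 11.58, 11.58, 10.56
The 2 values of 11.58 share dense rank 7.
Remaining distinct values take the next consecutive integers.
Ivy has value 11.6 s → rank 6.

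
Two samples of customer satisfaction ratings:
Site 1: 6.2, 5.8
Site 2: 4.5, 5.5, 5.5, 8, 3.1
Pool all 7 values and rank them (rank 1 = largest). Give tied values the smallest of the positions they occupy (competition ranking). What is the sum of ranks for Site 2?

22

Sorted (descending): 8, 6.2, 5.8, 5.5, 5.5, 4.5, 3.1
The 2 values of 5.5 occupy positions 4–5 → each gets rank 4.
Site 2 values → pooled ranks: 4.5→6, 5.5→4, 5.5→4, 8→1, 3.1→7
Rank sum = 6 + 4 + 4 + 1 + 7 = 22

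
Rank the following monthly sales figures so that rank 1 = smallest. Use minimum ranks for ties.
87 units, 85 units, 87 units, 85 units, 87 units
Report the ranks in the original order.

Sorted (ascending): 85, 85, 87, 87, 87
The 2 values of 85 occupy positions 1–2 → each gets rank 1.
The 3 values of 87 occupy positions 3–5 → each gets rank 3.

3, 1, 3, 1, 3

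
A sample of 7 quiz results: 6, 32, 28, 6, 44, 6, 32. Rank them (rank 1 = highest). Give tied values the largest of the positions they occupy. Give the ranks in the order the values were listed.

7, 3, 4, 7, 1, 7, 3

Sorted (descending): 44, 32, 32, 28, 6, 6, 6
The 2 values of 32 occupy positions 2–3 → each gets rank 3.
The 3 values of 6 occupy positions 5–7 → each gets rank 7.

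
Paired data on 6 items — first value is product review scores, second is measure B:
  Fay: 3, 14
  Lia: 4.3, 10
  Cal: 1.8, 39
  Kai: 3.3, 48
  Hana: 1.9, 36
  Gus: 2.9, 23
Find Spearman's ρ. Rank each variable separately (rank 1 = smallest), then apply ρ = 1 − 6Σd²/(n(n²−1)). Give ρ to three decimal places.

Ranks of variable 1: 4, 6, 1, 5, 2, 3
Ranks of variable 2: 2, 1, 5, 6, 4, 3
d = r₁ − r₂: 2, 5, -4, -1, -2, 0
d²: 4, 25, 16, 1, 4, 0; Σd² = 50
ρ = 1 − 6·50/(6·35) = 1 − 300/210 = -0.429

-0.429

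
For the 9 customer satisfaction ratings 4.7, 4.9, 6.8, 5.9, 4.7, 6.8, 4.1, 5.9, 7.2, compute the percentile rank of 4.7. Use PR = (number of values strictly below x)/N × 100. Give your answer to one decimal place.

11.1

N = 9.
Strictly below 4.7: 1. Equal to 4.7: 2.
PR = 1/9 × 100 = 11.1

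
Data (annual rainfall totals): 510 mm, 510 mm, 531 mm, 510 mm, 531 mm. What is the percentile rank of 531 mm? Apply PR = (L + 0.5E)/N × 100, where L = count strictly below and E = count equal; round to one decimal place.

N = 5.
Strictly below 531: 3. Equal to 531: 2.
PR = (3 + 0.5·2)/5 × 100 = 80.0

80.0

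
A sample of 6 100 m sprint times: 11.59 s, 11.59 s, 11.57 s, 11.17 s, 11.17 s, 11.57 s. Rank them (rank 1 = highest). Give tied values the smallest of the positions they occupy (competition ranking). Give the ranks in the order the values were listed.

Sorted (descending): 11.59, 11.59, 11.57, 11.57, 11.17, 11.17
The 2 values of 11.59 occupy positions 1–2 → each gets rank 1.
The 2 values of 11.57 occupy positions 3–4 → each gets rank 3.
The 2 values of 11.17 occupy positions 5–6 → each gets rank 5.

1, 1, 3, 5, 5, 3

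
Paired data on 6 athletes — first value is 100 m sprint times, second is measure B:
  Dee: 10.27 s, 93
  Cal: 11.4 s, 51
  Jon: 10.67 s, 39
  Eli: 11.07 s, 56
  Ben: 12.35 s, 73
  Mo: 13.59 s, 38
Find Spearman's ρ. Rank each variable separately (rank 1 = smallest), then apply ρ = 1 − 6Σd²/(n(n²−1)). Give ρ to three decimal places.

-0.486

Ranks of variable 1: 1, 4, 2, 3, 5, 6
Ranks of variable 2: 6, 3, 2, 4, 5, 1
d = r₁ − r₂: -5, 1, 0, -1, 0, 5
d²: 25, 1, 0, 1, 0, 25; Σd² = 52
ρ = 1 − 6·52/(6·35) = 1 − 312/210 = -0.486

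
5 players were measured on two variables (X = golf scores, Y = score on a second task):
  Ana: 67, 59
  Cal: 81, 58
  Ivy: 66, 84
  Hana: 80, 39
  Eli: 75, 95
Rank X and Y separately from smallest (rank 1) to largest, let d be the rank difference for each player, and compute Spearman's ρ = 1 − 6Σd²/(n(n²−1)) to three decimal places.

Ranks of variable 1: 2, 5, 1, 4, 3
Ranks of variable 2: 3, 2, 4, 1, 5
d = r₁ − r₂: -1, 3, -3, 3, -2
d²: 1, 9, 9, 9, 4; Σd² = 32
ρ = 1 − 6·32/(5·24) = 1 − 192/120 = -0.600

-0.600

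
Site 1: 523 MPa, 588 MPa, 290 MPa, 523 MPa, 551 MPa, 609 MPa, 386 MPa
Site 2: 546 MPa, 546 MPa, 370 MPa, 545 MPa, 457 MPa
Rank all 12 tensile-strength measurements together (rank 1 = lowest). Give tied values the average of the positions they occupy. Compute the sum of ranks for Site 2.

30

Sorted (ascending): 290, 370, 386, 457, 523, 523, 545, 546, 546, 551, 588, 609
The 2 values of 523 occupy positions 5–6 → average rank (5+6)/2 = 5.5.
The 2 values of 546 occupy positions 8–9 → average rank (8+9)/2 = 8.5.
Site 2 values → pooled ranks: 546→8.5, 546→8.5, 370→2, 545→7, 457→4
Rank sum = 8.5 + 8.5 + 2 + 7 + 4 = 30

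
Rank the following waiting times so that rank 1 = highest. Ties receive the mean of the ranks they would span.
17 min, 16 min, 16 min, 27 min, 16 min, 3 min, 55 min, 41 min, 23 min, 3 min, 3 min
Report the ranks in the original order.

Sorted (descending): 55, 41, 27, 23, 17, 16, 16, 16, 3, 3, 3
The 3 values of 16 occupy positions 6–8 → average rank 7.
The 3 values of 3 occupy positions 9–11 → average rank 10.

5, 7, 7, 3, 7, 10, 1, 2, 4, 10, 10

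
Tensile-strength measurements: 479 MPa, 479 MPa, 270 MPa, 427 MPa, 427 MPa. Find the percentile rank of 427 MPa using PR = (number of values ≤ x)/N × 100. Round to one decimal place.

N = 5.
Strictly below 427: 1. Equal to 427: 2.
PR = 3/5 × 100 = 60.0

60.0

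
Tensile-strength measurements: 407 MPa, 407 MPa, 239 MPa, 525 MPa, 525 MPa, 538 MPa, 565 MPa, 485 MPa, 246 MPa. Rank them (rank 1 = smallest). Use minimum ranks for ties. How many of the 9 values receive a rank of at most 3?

4

Sorted (ascending): 239, 246, 407, 407, 485, 525, 525, 538, 565
The 2 values of 407 occupy positions 3–4 → each gets rank 3.
The 2 values of 525 occupy positions 6–7 → each gets rank 6.
Ranks ≤ 3: {1, 2, 3, 3} → 4 values.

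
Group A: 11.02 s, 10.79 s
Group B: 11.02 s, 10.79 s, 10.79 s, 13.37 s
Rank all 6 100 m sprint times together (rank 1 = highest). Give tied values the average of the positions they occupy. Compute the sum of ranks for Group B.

Sorted (descending): 13.37, 11.02, 11.02, 10.79, 10.79, 10.79
The 2 values of 11.02 occupy positions 2–3 → average rank (2+3)/2 = 2.5.
The 3 values of 10.79 occupy positions 4–6 → average rank 5.
Group B values → pooled ranks: 11.02→2.5, 10.79→5, 10.79→5, 13.37→1
Rank sum = 2.5 + 5 + 5 + 1 = 13.5

13.5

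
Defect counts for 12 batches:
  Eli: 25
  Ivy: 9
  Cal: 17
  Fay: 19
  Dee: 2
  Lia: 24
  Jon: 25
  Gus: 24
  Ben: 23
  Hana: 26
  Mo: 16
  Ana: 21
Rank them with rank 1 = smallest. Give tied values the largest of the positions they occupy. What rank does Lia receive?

9

Sorted (ascending): 2, 9, 16, 17, 19, 21, 23, 24, 24, 25, 25, 26
The 2 values of 24 occupy positions 8–9 → each gets rank 9.
The 2 values of 25 occupy positions 10–11 → each gets rank 11.
Lia has value 24 → rank 9.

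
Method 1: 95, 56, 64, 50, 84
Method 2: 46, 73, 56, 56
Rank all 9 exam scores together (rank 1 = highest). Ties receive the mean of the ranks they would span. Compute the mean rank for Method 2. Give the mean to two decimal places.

6.00

Sorted (descending): 95, 84, 73, 64, 56, 56, 56, 50, 46
The 3 values of 56 occupy positions 5–7 → average rank 6.
Method 2 values → pooled ranks: 46→9, 73→3, 56→6, 56→6
Mean rank = (9 + 3 + 6 + 6) / 4 = 6.00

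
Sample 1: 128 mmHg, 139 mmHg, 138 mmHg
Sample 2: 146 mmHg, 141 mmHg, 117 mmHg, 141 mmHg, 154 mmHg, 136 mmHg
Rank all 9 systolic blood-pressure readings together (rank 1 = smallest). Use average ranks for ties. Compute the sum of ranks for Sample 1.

11

Sorted (ascending): 117, 128, 136, 138, 139, 141, 141, 146, 154
The 2 values of 141 occupy positions 6–7 → average rank (6+7)/2 = 6.5.
Sample 1 values → pooled ranks: 128→2, 139→5, 138→4
Rank sum = 2 + 5 + 4 = 11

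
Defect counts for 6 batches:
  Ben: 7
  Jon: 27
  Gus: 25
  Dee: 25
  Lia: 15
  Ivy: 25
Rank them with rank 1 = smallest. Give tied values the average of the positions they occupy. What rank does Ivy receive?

4

Sorted (ascending): 7, 15, 25, 25, 25, 27
The 3 values of 25 occupy positions 3–5 → average rank 4.
Ivy has value 25 → rank 4.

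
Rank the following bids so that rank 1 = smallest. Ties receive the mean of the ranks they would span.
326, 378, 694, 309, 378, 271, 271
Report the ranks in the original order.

Sorted (ascending): 271, 271, 309, 326, 378, 378, 694
The 2 values of 271 occupy positions 1–2 → average rank (1+2)/2 = 1.5.
The 2 values of 378 occupy positions 5–6 → average rank (5+6)/2 = 5.5.

4, 5.5, 7, 3, 5.5, 1.5, 1.5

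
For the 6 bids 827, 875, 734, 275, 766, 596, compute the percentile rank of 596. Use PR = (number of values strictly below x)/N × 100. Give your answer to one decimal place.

16.7

N = 6.
Strictly below 596: 1. Equal to 596: 1.
PR = 1/6 × 100 = 16.7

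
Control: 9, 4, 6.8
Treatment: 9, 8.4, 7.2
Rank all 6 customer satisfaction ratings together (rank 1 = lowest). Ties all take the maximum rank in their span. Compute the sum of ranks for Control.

Sorted (ascending): 4, 6.8, 7.2, 8.4, 9, 9
The 2 values of 9 occupy positions 5–6 → each gets rank 6.
Control values → pooled ranks: 9→6, 4→1, 6.8→2
Rank sum = 6 + 1 + 2 = 9

9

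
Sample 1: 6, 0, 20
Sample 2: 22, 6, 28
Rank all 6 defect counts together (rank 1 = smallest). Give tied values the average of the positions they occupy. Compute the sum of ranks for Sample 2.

13.5

Sorted (ascending): 0, 6, 6, 20, 22, 28
The 2 values of 6 occupy positions 2–3 → average rank (2+3)/2 = 2.5.
Sample 2 values → pooled ranks: 22→5, 6→2.5, 28→6
Rank sum = 5 + 2.5 + 6 = 13.5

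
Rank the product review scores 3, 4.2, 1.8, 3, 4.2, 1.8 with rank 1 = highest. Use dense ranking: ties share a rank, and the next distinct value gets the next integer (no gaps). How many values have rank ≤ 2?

4

Sorted (descending): 4.2, 4.2, 3, 3, 1.8, 1.8
The 2 values of 4.2 share dense rank 1.
The 2 values of 3 share dense rank 2.
The 2 values of 1.8 share dense rank 3.
Ranks ≤ 2: {1, 1, 2, 2} → 4 values.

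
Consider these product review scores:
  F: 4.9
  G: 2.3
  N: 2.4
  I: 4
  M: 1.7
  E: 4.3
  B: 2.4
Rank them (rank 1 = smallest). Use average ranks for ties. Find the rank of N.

Sorted (ascending): 1.7, 2.3, 2.4, 2.4, 4, 4.3, 4.9
The 2 values of 2.4 occupy positions 3–4 → average rank (3+4)/2 = 3.5.
N has value 2.4 → rank 3.5.

3.5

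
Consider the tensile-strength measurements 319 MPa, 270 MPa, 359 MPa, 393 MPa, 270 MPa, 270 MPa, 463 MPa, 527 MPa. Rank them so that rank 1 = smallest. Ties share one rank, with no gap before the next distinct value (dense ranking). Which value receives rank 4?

Sorted (ascending): 270, 270, 270, 319, 359, 393, 463, 527
The 3 values of 270 share dense rank 1.
Remaining distinct values take the next consecutive integers.
Rank 4 → value 393.

393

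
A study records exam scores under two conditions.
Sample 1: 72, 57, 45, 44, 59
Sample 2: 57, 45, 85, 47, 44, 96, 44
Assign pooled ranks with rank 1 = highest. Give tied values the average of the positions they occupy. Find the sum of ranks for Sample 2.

Sorted (descending): 96, 85, 72, 59, 57, 57, 47, 45, 45, 44, 44, 44
The 2 values of 57 occupy positions 5–6 → average rank (5+6)/2 = 5.5.
The 2 values of 45 occupy positions 8–9 → average rank (8+9)/2 = 8.5.
The 3 values of 44 occupy positions 10–12 → average rank 11.
Sample 2 values → pooled ranks: 57→5.5, 45→8.5, 85→2, 47→7, 44→11, 96→1, 44→11
Rank sum = 5.5 + 8.5 + 2 + 7 + 11 + 1 + 11 = 46

46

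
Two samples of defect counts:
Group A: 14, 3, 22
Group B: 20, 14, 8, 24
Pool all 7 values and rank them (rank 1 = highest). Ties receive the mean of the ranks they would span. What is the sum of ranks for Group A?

13.5

Sorted (descending): 24, 22, 20, 14, 14, 8, 3
The 2 values of 14 occupy positions 4–5 → average rank (4+5)/2 = 4.5.
Group A values → pooled ranks: 14→4.5, 3→7, 22→2
Rank sum = 4.5 + 7 + 2 = 13.5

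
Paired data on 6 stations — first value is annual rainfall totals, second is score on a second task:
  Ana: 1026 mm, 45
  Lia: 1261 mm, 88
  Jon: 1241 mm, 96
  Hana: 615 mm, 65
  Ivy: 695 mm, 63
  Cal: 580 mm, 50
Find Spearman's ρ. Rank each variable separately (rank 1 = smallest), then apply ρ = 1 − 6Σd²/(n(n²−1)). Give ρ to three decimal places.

0.543

Ranks of variable 1: 4, 6, 5, 2, 3, 1
Ranks of variable 2: 1, 5, 6, 4, 3, 2
d = r₁ − r₂: 3, 1, -1, -2, 0, -1
d²: 9, 1, 1, 4, 0, 1; Σd² = 16
ρ = 1 − 6·16/(6·35) = 1 − 96/210 = 0.543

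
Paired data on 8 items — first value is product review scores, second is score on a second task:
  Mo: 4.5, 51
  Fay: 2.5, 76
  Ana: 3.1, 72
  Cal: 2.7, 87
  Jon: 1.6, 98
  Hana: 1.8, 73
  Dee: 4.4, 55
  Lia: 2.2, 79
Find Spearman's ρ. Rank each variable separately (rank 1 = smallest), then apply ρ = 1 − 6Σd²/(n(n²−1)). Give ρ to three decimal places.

Ranks of variable 1: 8, 4, 6, 5, 1, 2, 7, 3
Ranks of variable 2: 1, 5, 3, 7, 8, 4, 2, 6
d = r₁ − r₂: 7, -1, 3, -2, -7, -2, 5, -3
d²: 49, 1, 9, 4, 49, 4, 25, 9; Σd² = 150
ρ = 1 − 6·150/(8·63) = 1 − 900/504 = -0.786

-0.786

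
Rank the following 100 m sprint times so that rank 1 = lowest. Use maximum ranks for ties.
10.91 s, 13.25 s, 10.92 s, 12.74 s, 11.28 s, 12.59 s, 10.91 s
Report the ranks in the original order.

2, 7, 3, 6, 4, 5, 2

Sorted (ascending): 10.91, 10.91, 10.92, 11.28, 12.59, 12.74, 13.25
The 2 values of 10.91 occupy positions 1–2 → each gets rank 2.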